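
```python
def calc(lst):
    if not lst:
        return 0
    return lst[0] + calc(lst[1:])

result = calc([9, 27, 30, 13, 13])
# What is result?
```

9 + 27 + 30 + 13 + 13 + 0 = 92

Answer: 92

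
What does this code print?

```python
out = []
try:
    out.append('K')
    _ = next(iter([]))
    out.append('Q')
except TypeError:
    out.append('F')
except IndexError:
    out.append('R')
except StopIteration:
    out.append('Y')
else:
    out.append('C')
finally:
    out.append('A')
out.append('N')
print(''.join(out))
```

Execution trace: 'K' (try body) → 'Y' (except StopIteration) → 'A' (finally) → 'N' (after the try/except). Output: KYAN

Answer: KYAN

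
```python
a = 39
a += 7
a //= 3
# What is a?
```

Trace:
`a = 39` → a = 39
`a += 7` → a = 46
`a //= 3` → a = 15
So a = 15

Answer: 15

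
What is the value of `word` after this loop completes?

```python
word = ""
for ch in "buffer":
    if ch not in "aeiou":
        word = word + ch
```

Remove vowels from 'buffer'
`word` takes the values: "" → "b" → "bf" → "bff" → "bffr"

Answer: "bffr"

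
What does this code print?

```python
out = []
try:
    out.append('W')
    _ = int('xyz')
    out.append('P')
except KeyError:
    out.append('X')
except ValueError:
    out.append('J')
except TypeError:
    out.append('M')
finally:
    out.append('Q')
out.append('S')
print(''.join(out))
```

Execution trace: 'W' (try body) → 'J' (except ValueError) → 'Q' (finally) → 'S' (after the try/except). Output: WJQS

Answer: WJQS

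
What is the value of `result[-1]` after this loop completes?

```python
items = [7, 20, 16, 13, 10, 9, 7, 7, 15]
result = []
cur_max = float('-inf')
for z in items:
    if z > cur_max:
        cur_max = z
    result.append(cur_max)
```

Running max ends at 20
`result` takes the values: [] → [7] → [7, 20] → [7, 20, 20] → [7, 20, 20, 20] → [7, 20, 20, 20, 20] → [7, 20, 20, 20, 20, 20] → [7, 20, 20, 20, 20, 20, 20] → [7, 20, 20, 20, 20, 20, 20, 20] → [7, 20, 20, 20, 20, 20, 20, 20, 20]
So `result[-1]` = 20

Answer: 20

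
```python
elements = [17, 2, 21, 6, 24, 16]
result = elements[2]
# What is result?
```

Trace:
`elements = [17, 2, 21, 6, 24, 16]` → elements = [17, 2, 21, 6, 24, 16]
`result = elements[2]` → result = 21
So result = 21

Answer: 21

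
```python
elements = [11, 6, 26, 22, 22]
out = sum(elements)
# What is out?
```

Trace:
`elements = [11, 6, 26, 22, 22]` → elements = [11, 6, 26, 22, 22]
`out = sum(elements)` → out = 87
So out = 87

Answer: 87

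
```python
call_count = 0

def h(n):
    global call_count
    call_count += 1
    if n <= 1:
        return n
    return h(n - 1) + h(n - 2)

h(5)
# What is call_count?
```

Calls(n) = 1 + Calls(n-1) + Calls(n-2); Calls(0)=Calls(1)=1. For n=5 this gives 15.

Answer: 15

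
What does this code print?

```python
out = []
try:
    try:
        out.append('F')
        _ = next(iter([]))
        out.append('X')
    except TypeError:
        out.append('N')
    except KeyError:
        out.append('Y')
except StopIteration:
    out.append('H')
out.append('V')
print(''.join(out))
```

Execution trace: 'F' (try body) → 'H' (outer except StopIteration) → 'V' (after the try/except). Output: FHV

Answer: FHV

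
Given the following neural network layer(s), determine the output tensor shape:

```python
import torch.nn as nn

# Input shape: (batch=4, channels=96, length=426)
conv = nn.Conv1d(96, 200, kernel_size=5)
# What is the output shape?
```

Input: (4, 96, 426) -> Output: (4, 200, 422)

Answer: (4, 200, 422)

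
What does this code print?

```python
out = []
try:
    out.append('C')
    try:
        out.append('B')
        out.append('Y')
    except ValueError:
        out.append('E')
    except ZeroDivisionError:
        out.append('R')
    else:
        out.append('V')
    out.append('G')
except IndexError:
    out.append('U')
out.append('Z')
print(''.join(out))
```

Execution trace: 'C' (try body) → 'B' (inner try body) → 'Y' (inner try body, no exception) → 'V' (inner else) → 'G' (try body, no exception) → 'Z' (after the try/except). Output: CBYVGZ

Answer: CBYVGZ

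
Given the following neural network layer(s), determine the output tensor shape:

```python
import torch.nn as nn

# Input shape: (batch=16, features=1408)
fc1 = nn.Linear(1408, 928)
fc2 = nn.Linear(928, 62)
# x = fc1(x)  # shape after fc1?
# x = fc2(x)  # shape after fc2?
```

Input: (16, 1408) -> after fc1: (16, 928) -> Output: (16, 62)

Answer: (16, 62)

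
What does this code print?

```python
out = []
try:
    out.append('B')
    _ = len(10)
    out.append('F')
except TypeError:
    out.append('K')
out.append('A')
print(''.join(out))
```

Execution trace: 'B' (try body) → 'K' (except TypeError) → 'A' (after the try/except). Output: BKA

Answer: BKA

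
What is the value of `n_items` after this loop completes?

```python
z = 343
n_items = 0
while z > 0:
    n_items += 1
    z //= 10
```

Count digits by repeated division by 10
`n_items` takes the values: 0 → 1 → 2 → 3

Answer: 3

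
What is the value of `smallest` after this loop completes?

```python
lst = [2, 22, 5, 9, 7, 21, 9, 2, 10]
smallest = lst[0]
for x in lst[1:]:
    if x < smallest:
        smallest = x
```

Minimum of [2, 22, 5, 9, 7, 21, 9, 2, 10]
`smallest` takes the values: 2

Answer: 2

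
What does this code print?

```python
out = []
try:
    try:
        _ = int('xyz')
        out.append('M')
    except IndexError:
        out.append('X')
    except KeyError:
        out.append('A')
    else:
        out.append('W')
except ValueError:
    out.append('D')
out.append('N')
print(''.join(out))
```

Execution trace: 'D' (outer except ValueError) → 'N' (after the try/except). Output: DN

Answer: DN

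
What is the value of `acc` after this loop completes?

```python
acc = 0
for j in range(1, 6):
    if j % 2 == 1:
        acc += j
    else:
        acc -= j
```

Add odd, subtract even
`acc` takes the values: 0 → 1 → -1 → 2 → -2 → 3

Answer: 3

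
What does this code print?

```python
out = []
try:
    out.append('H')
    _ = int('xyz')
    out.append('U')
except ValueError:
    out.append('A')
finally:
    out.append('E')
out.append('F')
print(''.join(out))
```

Execution trace: 'H' (try body) → 'A' (except ValueError) → 'E' (finally) → 'F' (after the try/except). Output: HAEF

Answer: HAEF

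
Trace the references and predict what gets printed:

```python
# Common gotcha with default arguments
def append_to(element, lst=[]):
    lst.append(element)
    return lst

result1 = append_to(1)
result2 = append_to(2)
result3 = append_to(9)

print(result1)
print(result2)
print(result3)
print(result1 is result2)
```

Key concept: mutable default argument gotcha.
Step by step:
`result1 = append_to(1)` → result1 = [1]
`result2 = append_to(2)` → result1 = [1, 2] (same object as result2); result2 = [1, 2] (same object as result1)
`result3 = append_to(9)` → result1 = [1, 2, 9] (same object as result2, result3); result2 = [1, 2, 9] (same object as result1, result3); result3 = [1, 2, 9] (same object as result1, result2)
`print(result1)` → prints [1, 2, 9]
`print(result2)` → prints [1, 2, 9]
`print(result3)` → prints [1, 2, 9]
`print(result1 is result2)` → prints True

Answer:
[1, 2, 9]
[1, 2, 9]
[1, 2, 9]
True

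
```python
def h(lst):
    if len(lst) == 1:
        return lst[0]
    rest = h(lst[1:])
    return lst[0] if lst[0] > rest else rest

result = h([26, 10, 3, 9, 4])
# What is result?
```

Recursive max over [26, 10, 3, 9, 4] = 26

Answer: 26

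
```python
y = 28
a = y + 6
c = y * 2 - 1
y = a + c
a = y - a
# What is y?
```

Trace:
`y = 28` → y = 28
`a = y + 6` → a = 34
`c = y * 2 - 1` → c = 55
`y = a + c` → y = 89
`a = y - a` → a = 55
So y = 89

Answer: 89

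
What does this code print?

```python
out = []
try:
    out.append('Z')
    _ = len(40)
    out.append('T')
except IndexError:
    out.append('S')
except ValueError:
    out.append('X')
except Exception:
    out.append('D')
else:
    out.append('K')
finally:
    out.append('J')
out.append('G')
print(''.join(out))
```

Execution trace: 'Z' (try body) → 'D' (except Exception) → 'J' (finally) → 'G' (after the try/except). Output: ZDJG

Answer: ZDJG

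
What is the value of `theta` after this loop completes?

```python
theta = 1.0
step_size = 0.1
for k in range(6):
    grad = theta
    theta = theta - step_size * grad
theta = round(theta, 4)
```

Gradient descent: w = 1.0 * (1 - 0.1)^6
`theta` takes the values: 1.0 → 0.9 → 0.81 → 0.729 → 0.6561 → 0.59049 → 0.531441 → 0.5314

Answer: 0.5314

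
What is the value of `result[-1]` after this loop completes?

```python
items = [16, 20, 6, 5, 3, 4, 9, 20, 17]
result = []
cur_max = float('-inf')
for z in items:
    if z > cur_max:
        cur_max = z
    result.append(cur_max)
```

Running max ends at 20
`result` takes the values: [] → [16] → [16, 20] → [16, 20, 20] → [16, 20, 20, 20] → [16, 20, 20, 20, 20] → [16, 20, 20, 20, 20, 20] → [16, 20, 20, 20, 20, 20, 20] → [16, 20, 20, 20, 20, 20, 20, 20] → [16, 20, 20, 20, 20, 20, 20, 20, 20]
So `result[-1]` = 20

Answer: 20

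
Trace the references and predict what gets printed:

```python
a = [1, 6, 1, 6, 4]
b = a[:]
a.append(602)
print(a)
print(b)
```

Key concept: slice [:] creates copy.
Step by step:
`a = [1, 6, 1, 6, 4]` → a = [1, 6, 1, 6, 4]
`b = a[:]` → b = [1, 6, 1, 6, 4]
`a.append(602)` → a = [1, 6, 1, 6, 4, 602]
`print(a)` → prints [1, 6, 1, 6, 4, 602]
`print(b)` → prints [1, 6, 1, 6, 4]

Answer:
[1, 6, 1, 6, 4, 602]
[1, 6, 1, 6, 4]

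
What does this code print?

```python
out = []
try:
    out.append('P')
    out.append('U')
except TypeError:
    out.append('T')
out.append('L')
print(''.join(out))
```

Execution trace: 'P' (try body) → 'U' (try body, no exception) → 'L' (after the try/except). Output: PUL

Answer: PUL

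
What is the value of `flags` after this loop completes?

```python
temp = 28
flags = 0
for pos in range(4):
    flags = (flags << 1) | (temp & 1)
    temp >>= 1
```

Reverse lowest 4 bits of 28
`flags` takes the values: 0 → 1 → 3

Answer: 3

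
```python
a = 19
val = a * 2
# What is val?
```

Trace:
`a = 19` → a = 19
`val = a * 2` → val = 38
So val = 38

Answer: 38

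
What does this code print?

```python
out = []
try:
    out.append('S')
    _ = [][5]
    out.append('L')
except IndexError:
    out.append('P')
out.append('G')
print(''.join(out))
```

Execution trace: 'S' (try body) → 'P' (except IndexError) → 'G' (after the try/except). Output: SPG

Answer: SPG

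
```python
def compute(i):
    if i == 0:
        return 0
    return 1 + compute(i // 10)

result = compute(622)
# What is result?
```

Count of digits of 622: 3

Answer: 3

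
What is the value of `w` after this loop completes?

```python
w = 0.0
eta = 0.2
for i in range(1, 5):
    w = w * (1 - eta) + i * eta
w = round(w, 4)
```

Moving average with lr=0.2
`w` takes the values: 0.0 → 0.2 → 0.56 → 1.048 → 1.6384

Answer: 1.6384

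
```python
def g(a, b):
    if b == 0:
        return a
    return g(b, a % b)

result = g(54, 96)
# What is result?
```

g(54, 96) -> g(96, 54) -> g(54, 42) -> g(42, 12) -> g(12, 6) -> g(6, 0) -> 6

Answer: 6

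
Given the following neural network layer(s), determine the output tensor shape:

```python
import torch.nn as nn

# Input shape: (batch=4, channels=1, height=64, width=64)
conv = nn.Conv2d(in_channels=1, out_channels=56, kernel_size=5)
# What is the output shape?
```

Input: (4, 1, 64, 64) -> Output: (4, 56, 60, 60)

Answer: (4, 56, 60, 60)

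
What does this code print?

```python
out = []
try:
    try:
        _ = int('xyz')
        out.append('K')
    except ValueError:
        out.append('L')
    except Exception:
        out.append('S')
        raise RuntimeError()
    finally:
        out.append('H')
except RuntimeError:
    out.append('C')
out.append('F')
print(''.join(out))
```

Execution trace: 'L' (inner except ValueError) → 'H' (inner finally) → 'F' (after the try/except). Output: LHF

Answer: LHF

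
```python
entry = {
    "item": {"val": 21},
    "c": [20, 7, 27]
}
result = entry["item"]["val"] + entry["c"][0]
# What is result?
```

Trace:
`entry = { ...` → entry = {'item': {'val': 21}, 'c': [20, 7, 27]}
`result = entry["item"]["val"] + entry["c"][0]` → result = 41
So result = 41

Answer: 41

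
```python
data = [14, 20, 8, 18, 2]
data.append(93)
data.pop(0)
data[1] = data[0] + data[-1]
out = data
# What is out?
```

Trace:
`data = [14, 20, 8, 18, 2]` → data = [14, 20, 8, 18, 2]
`data.append(93)` → data = [14, 20, 8, 18, 2, 93]
`data.pop(0)` → data = [20, 8, 18, 2, 93]
`data[1] = data[0] + data[-1]` → data = [20, 113, 18, 2, 93]
`out = data` → out = [20, 113, 18, 2, 93]
So out = [20, 113, 18, 2, 93]

Answer: [20, 113, 18, 2, 93]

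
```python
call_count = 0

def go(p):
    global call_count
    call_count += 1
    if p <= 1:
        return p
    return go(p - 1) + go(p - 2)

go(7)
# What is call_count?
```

Calls(p) = 1 + Calls(p-1) + Calls(p-2); Calls(0)=Calls(1)=1. For p=7 this gives 41.

Answer: 41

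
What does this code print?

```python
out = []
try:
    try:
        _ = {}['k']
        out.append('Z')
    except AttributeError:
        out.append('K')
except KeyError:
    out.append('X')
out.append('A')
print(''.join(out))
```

Execution trace: 'X' (outer except KeyError) → 'A' (after the try/except). Output: XA

Answer: XA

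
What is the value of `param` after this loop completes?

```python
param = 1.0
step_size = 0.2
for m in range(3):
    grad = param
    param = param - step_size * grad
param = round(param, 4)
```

Gradient descent: w = 1.0 * (1 - 0.2)^3
`param` takes the values: 1.0 → 0.8 → 0.64 → 0.512

Answer: 0.512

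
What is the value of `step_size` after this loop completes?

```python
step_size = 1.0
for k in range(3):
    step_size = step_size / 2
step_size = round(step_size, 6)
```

Halving LR 3 times: 1 / 2^3
`step_size` takes the values: 1.0 → 0.5 → 0.25 → 0.125

Answer: 0.125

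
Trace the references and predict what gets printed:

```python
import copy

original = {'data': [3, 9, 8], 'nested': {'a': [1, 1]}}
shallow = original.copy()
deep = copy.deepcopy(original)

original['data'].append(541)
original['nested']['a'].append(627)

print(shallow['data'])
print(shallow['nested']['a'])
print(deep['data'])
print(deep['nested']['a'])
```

Key concept: comparing shallow vs deep copy.
Step by step:
`original = {'data': [3, 9, 8], 'nested': {'a': [1, 1]}}` → original = {'data': [3, 9, 8], 'nested': {'a': [1, 1]}}
`shallow = original.copy()` → shallow = {'data': [3, 9, 8], 'nested': {'a': [1, 1]}}
`deep = copy.deepcopy(original)` → deep = {'data': [3, 9, 8], 'nested': {'a': [1, 1]}}
`original['data'].append(541)` → original = {'data': [3, 9, 8, 541], 'nested': {'a': [1, 1]}}; shallow = {'data': [3, 9, 8, 541], 'nested': {'a': [1, 1]}}
`original['nested']['a'].append(627)` → original = {'data': [3, 9, 8, 541], 'nested': {'a': [1, 1, 627]}}; shallow = {'data': [3, 9, 8, 541], 'nested': {'a': [1, 1, 627]}}
`print(shallow['data'])` → prints [3, 9, 8, 541]
`print(shallow['nested']['a'])` → prints [1, 1, 627]
`print(deep['data'])` → prints [3, 9, 8]
`print(deep['nested']['a'])` → prints [1, 1]

Answer:
[3, 9, 8, 541]
[1, 1, 627]
[3, 9, 8]
[1, 1]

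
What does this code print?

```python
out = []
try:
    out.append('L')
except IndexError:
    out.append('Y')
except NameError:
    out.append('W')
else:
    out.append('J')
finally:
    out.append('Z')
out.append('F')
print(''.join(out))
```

Execution trace: 'L' (try body, no exception) → 'J' (else) → 'Z' (finally) → 'F' (after the try/except). Output: LJZF

Answer: LJZF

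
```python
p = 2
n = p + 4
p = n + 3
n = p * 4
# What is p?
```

Trace:
`p = 2` → p = 2
`n = p + 4` → n = 6
`p = n + 3` → p = 9
`n = p * 4` → n = 36
So p = 9

Answer: 9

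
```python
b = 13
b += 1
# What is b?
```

Trace:
`b = 13` → b = 13
`b += 1` → b = 14
So b = 14

Answer: 14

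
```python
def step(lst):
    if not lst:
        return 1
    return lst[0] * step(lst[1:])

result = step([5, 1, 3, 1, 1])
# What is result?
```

Product over [5, 1, 3, 1, 1] = 5 * 1 * 3 * 1 * 1 = 15

Answer: 15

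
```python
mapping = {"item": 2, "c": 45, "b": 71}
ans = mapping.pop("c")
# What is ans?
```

Trace:
`mapping = {"item": 2, "c": 45, "b": 71}` → mapping = {'item': 2, 'c': 45, 'b': 71}
`ans = mapping.pop("c")` → mapping = {'item': 2, 'b': 71}; ans = 45
So ans = 45

Answer: 45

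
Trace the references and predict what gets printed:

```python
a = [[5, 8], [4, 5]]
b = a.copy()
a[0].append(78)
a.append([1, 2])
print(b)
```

Key concept: shallow copy with nested lists.
Step by step:
`a = [[5, 8], [4, 5]]` → a = [[5, 8], [4, 5]]
`b = a.copy()` → b = [[5, 8], [4, 5]]
`a[0].append(78)` → a = [[5, 8, 78], [4, 5]]; b = [[5, 8, 78], [4, 5]]
`a.append([1, 2])` → a = [[5, 8, 78], [4, 5], [1, 2]]
`print(b)` → prints [[5, 8, 78], [4, 5]]

Answer: [[5, 8, 78], [4, 5]]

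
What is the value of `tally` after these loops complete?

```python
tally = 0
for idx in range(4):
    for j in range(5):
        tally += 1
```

4 * 5 = 20
`tally` takes the values: 0 → 1 → 2 → 3 → 4 → 5 → 6 → 7 → 8 → 9 → 10 → 11 → 12 → 13 → 14 → 15 → 16 → 17 → 18 → 19 → 20

Answer: 20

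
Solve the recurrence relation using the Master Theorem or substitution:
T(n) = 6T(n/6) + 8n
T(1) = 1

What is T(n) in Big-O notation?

By Master Theorem: a=6, b=6, f(n)=8n. Since log_6(6) = 1 and f(n) = Θ(n^1), Case 2 applies. T(n) = O(n log n).

Answer: O(n log n)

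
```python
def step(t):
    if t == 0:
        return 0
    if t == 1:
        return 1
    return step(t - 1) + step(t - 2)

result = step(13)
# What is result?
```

Build up from base cases: step(0)=0, step(1)=1, step(2)=1, step(3)=2, step(4)=3, step(5)=5, step(6)=8, ..., step(13)=233

Answer: 233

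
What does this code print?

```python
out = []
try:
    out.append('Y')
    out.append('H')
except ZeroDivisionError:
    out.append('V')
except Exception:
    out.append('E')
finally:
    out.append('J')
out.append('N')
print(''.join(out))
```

Execution trace: 'Y' (try body) → 'H' (try body, no exception) → 'J' (finally) → 'N' (after the try/except). Output: YHJN

Answer: YHJN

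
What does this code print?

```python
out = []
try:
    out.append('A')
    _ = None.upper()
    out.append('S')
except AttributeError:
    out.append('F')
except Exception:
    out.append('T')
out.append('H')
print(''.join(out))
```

Execution trace: 'A' (try body) → 'F' (except AttributeError) → 'H' (after the try/except). Output: AFH

Answer: AFH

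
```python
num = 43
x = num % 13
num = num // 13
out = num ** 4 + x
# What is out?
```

Trace:
`num = 43` → num = 43
`x = num % 13` → x = 4
`num = num // 13` → num = 3
`out = num ** 4 + x` → out = 85
So out = 85

Answer: 85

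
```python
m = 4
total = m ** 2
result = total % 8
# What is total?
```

Trace:
`m = 4` → m = 4
`total = m ** 2` → total = 16
`result = total % 8` → result = 0
So total = 16

Answer: 16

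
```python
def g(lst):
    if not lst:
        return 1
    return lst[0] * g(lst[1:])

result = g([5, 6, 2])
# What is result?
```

Product over [5, 6, 2] = 5 * 6 * 2 = 60

Answer: 60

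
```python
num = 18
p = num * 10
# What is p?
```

Trace:
`num = 18` → num = 18
`p = num * 10` → p = 180
So p = 180

Answer: 180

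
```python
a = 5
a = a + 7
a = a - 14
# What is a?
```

Trace:
`a = 5` → a = 5
`a = a + 7` → a = 12
`a = a - 14` → a = -2
So a = -2

Answer: -2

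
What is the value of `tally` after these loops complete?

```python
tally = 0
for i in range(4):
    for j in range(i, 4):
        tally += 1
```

Upper triangle: 4 + 3 + ... + 1
`tally` takes the values: 0 → 1 → 2 → 3 → 4 → 5 → 6 → 7 → 8 → 9 → 10

Answer: 10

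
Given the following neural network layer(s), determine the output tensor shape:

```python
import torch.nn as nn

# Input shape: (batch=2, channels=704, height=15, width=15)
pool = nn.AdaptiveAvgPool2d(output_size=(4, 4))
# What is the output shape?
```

Input: (2, 704, 15, 15) -> Output: (2, 704, 4, 4)

Answer: (2, 704, 4, 4)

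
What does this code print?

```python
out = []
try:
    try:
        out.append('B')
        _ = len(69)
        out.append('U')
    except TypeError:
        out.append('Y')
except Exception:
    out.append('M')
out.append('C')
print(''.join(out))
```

Execution trace: 'B' (inner try body) → 'Y' (inner except TypeError) → 'C' (after the try/except). Output: BYC

Answer: BYC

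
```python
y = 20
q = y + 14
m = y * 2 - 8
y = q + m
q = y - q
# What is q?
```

Trace:
`y = 20` → y = 20
`q = y + 14` → q = 34
`m = y * 2 - 8` → m = 32
`y = q + m` → y = 66
`q = y - q` → q = 32
So q = 32

Answer: 32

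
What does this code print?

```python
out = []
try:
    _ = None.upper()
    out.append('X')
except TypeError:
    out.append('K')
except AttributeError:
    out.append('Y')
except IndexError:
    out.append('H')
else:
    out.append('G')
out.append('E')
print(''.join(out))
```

Execution trace: 'Y' (except AttributeError) → 'E' (after the try/except). Output: YE

Answer: YE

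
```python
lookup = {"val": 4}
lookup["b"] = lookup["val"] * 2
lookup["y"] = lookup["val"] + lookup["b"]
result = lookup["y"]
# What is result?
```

Trace:
`lookup = {"val": 4}` → lookup = {'val': 4}
`lookup["b"] = lookup["val"] * 2` → lookup = {'val': 4, 'b': 8}
`lookup["y"] = lookup["val"] + lookup["b"]` → lookup = {'val': 4, 'b': 8, 'y': 12}
`result = lookup["y"]` → result = 12
So result = 12

Answer: 12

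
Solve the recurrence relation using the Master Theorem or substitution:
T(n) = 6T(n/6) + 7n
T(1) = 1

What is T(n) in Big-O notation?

By Master Theorem: a=6, b=6, f(n)=7n. Since log_6(6) = 1 and f(n) = Θ(n^1), Case 2 applies. T(n) = O(n log n).

Answer: O(n log n)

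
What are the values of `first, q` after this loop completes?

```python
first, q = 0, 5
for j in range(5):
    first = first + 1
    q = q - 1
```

first goes 0→5, q goes 5→0
`first, q` takes the values: (0, 5) → (1, 5) → (1, 4) → (2, 4) → (2, 3) → (3, 3) → (3, 2) → (4, 2) → (4, 1) → (5, 1) → (5, 0)

Answer: 5, 0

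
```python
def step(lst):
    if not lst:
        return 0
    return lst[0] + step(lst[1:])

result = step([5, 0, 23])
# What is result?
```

5 + 0 + 23 + 0 = 28

Answer: 28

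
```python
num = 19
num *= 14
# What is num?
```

Trace:
`num = 19` → num = 19
`num *= 14` → num = 266
So num = 266

Answer: 266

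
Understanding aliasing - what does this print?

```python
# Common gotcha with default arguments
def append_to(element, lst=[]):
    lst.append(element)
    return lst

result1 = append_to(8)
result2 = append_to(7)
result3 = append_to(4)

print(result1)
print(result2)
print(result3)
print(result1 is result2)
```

Key concept: mutable default argument gotcha.
Step by step:
`result1 = append_to(8)` → result1 = [8]
`result2 = append_to(7)` → result1 = [8, 7] (same object as result2); result2 = [8, 7] (same object as result1)
`result3 = append_to(4)` → result1 = [8, 7, 4] (same object as result2, result3); result2 = [8, 7, 4] (same object as result1, result3); result3 = [8, 7, 4] (same object as result1, result2)
`print(result1)` → prints [8, 7, 4]
`print(result2)` → prints [8, 7, 4]
`print(result3)` → prints [8, 7, 4]
`print(result1 is result2)` → prints True

Answer:
[8, 7, 4]
[8, 7, 4]
[8, 7, 4]
True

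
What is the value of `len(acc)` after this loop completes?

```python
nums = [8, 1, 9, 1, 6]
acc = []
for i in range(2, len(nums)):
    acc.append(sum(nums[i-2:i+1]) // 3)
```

Number of 3-element averages
`acc` takes the values: [] → [6] → [6, 3] → [6, 3, 5]
So `len(acc)` = 3

Answer: 3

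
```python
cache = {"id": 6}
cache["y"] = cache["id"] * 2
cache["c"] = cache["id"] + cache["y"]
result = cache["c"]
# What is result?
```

Trace:
`cache = {"id": 6}` → cache = {'id': 6}
`cache["y"] = cache["id"] * 2` → cache = {'id': 6, 'y': 12}
`cache["c"] = cache["id"] + cache["y"]` → cache = {'id': 6, 'y': 12, 'c': 18}
`result = cache["c"]` → result = 18
So result = 18

Answer: 18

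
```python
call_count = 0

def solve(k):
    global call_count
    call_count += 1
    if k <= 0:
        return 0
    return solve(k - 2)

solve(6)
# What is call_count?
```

Linear recursion stepping by 2: 4 calls from k=6 down to ≤0.

Answer: 4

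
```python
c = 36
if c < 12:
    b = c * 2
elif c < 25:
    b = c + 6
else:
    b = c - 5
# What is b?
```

Trace:
`c = 36` → c = 36
`if c < 12: ...` → c < 12 is False, c < 25 is False, take else branch → b = 31
So b = 31

Answer: 31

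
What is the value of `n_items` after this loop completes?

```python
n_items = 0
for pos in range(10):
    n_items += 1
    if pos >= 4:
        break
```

Loop breaks when pos reaches 4, n_items is 5
`n_items` takes the values: 0 → 1 → 2 → 3 → 4 → 5

Answer: 5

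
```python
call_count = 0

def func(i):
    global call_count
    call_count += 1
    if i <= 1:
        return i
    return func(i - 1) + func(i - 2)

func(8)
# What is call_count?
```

Calls(i) = 1 + Calls(i-1) + Calls(i-2); Calls(0)=Calls(1)=1. For i=8 this gives 67.

Answer: 67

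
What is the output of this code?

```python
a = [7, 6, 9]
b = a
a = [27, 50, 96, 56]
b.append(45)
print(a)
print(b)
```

Key concept: rebinding vs mutation: a is rebound to a new list, b still points at the original.
Step by step:
`a = [7, 6, 9]` → a = [7, 6, 9]
`b = a` → b = [7, 6, 9] (same object as a)
`a = [27, 50, 96, 56]` → a = [27, 50, 96, 56]
`b.append(45)` → b = [7, 6, 9, 45]
`print(a)` → prints [27, 50, 96, 56]
`print(b)` → prints [7, 6, 9, 45]

Answer:
[27, 50, 96, 56]
[7, 6, 9, 45]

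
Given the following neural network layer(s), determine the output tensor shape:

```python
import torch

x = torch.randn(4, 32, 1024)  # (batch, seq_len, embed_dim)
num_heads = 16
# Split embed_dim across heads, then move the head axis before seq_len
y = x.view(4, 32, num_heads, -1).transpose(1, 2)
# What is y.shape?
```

Input: (4, 32, 1024) -> head_dim = 1024 // 16 = 64; after view: (4, 32, 16, 64) -> after transpose(1, 2): (4, 16, 32, 64) -> Output: (4, 16, 32, 64)

Answer: (4, 16, 32, 64)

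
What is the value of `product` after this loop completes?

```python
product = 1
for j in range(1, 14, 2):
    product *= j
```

Product of 1, 3, 5, ... up to 13
`product` takes the values: 1 → 3 → 15 → 105 → 945 → 10395 → 135135

Answer: 135135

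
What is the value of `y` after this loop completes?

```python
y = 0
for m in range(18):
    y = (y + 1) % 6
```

Increment mod 6, 18 times = 0
`y` takes the values: 0 → 1 → 2 → 3 → 4 → 5 → 0 → 1 → 2 → 3 → 4 → 5 → 0 → 1 → 2 → 3 → 4 → 5 → 0

Answer: 0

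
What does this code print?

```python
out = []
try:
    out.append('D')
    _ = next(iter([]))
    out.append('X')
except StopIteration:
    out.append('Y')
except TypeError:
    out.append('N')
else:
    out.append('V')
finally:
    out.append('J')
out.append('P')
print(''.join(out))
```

Execution trace: 'D' (try body) → 'Y' (except StopIteration) → 'J' (finally) → 'P' (after the try/except). Output: DYJP

Answer: DYJP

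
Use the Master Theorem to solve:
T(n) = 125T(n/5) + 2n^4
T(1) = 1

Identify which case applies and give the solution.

a=125, b=5, f(n)=2n^4. log_5(125) = 3. Since c=4 > 3 and the regularity condition holds (125(n/5)^4 = (125/5^4)n^4 with 125/5^4 < 1), Case 3 applies: T(n) = Θ(f(n)) = O(n^4).

Answer: O(n^4) - Case 3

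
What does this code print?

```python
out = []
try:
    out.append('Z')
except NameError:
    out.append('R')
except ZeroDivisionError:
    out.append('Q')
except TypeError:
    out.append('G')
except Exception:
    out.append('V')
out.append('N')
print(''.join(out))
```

Execution trace: 'Z' (try body, no exception) → 'N' (after the try/except). Output: ZN

Answer: ZN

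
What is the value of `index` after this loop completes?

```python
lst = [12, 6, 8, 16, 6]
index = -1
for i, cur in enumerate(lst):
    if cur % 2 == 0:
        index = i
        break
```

First even number index in [12, 6, 8, 16, 6]
`index` takes the values: -1 → 0

Answer: 0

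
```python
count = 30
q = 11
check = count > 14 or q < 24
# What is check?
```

Trace:
`count = 30` → count = 30
`q = 11` → q = 11
`check = count > 14 or q < 24` → check = True
So check = True

Answer: True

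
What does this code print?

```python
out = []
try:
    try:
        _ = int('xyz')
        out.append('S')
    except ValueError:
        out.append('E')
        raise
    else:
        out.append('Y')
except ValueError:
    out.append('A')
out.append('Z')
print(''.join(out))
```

Execution trace: 'E' (except ValueError) → 'A' (outer except ValueError) → 'Z' (after the try/except). Output: EAZ

Answer: EAZ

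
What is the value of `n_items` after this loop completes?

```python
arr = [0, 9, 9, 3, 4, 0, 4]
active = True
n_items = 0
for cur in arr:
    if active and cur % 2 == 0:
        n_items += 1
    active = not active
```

Count even values at even positions
`n_items` takes the values: 0 → 1 → 2 → 3

Answer: 3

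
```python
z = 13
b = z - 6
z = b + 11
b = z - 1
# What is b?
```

Trace:
`z = 13` → z = 13
`b = z - 6` → b = 7
`z = b + 11` → z = 18
`b = z - 1` → b = 17
So b = 17

Answer: 17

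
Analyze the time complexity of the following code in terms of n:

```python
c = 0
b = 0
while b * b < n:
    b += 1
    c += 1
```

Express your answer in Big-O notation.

Each loop level contributes: √n. Multiplying the contributions gives O(√n).

Answer: O(√n)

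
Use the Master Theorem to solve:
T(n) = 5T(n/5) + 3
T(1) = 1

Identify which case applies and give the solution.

a=5, b=5, f(n)=3. log_5(5) = 1. Since c=0 < 1, Case 1 applies: T(n) = Θ(n^log_b(a)) = O(n).

Answer: O(n) - Case 1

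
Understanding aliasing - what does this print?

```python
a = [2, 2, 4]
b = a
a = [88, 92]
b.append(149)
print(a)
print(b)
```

Key concept: rebinding vs mutation: a is rebound to a new list, b still points at the original.
Step by step:
`a = [2, 2, 4]` → a = [2, 2, 4]
`b = a` → b = [2, 2, 4] (same object as a)
`a = [88, 92]` → a = [88, 92]
`b.append(149)` → b = [2, 2, 4, 149]
`print(a)` → prints [88, 92]
`print(b)` → prints [2, 2, 4, 149]

Answer:
[88, 92]
[2, 2, 4, 149]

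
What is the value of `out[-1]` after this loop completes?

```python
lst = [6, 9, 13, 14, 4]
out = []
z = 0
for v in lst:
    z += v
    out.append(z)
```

Cumulative sum ends at 46
`out` takes the values: [] → [6] → [6, 15] → [6, 15, 28] → [6, 15, 28, 42] → [6, 15, 28, 42, 46]
So `out[-1]` = 46

Answer: 46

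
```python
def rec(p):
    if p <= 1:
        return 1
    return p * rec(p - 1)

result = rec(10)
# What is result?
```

rec(10) = 10 * 9 * 8 * 7 * 6 * 5 * 4 * 3 * 2 * 1 = 3628800

Answer: 3628800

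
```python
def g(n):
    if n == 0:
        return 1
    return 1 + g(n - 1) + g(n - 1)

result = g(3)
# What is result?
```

g(n) = 1 + 2·g(n-1), g(0)=1. Closed form: (1+1)·2^3 - 1 = 15.

Answer: 15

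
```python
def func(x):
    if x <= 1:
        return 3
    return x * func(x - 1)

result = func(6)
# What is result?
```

func(6) = 6 * 5 * 4 * 3 * 2 * 3 = 2160

Answer: 2160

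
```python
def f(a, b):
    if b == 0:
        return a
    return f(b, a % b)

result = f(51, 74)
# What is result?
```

f(51, 74) -> f(74, 51) -> f(51, 23) -> f(23, 5) -> f(5, 3) -> f(3, 2) -> f(2, 1) -> f(1, 0) -> 1

Answer: 1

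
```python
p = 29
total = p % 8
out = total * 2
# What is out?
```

Trace:
`p = 29` → p = 29
`total = p % 8` → total = 5
`out = total * 2` → out = 10
So out = 10

Answer: 10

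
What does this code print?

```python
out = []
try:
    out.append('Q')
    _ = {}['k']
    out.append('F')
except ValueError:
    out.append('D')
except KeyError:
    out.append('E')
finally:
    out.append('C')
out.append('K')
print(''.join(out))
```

Execution trace: 'Q' (try body) → 'E' (except KeyError) → 'C' (finally) → 'K' (after the try/except). Output: QECK

Answer: QECK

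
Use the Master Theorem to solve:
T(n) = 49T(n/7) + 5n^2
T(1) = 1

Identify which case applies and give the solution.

a=49, b=7, f(n)=5n^2. log_7(49) = 2. Since c=2 = 2, Case 2 applies: T(n) = Θ(n^log_b(a) · log n) = O(n^2 log n).

Answer: O(n^2 log n) - Case 2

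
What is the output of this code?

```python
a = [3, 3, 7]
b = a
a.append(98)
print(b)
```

Key concept: basic list aliasing.
Step by step:
`a = [3, 3, 7]` → a = [3, 3, 7]
`b = a` → b = [3, 3, 7] (same object as a)
`a.append(98)` → a = [3, 3, 7, 98] (same object as b); b = [3, 3, 7, 98] (same object as a)
`print(b)` → prints [3, 3, 7, 98]

Answer: [3, 3, 7, 98]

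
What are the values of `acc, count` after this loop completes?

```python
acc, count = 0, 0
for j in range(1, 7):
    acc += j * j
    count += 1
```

Sum of squares and count
`acc, count` takes the values: (0, 0) → (1, 0) → (1, 1) → (5, 1) → (5, 2) → (14, 2) → (14, 3) → (30, 3) → (30, 4) → (55, 4) → (55, 5) → (91, 5) → (91, 6)

Answer: 91, 6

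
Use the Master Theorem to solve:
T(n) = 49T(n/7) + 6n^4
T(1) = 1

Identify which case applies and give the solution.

a=49, b=7, f(n)=6n^4. log_7(49) = 2. Since c=4 > 2 and the regularity condition holds (49(n/7)^4 = (49/7^4)n^4 with 49/7^4 < 1), Case 3 applies: T(n) = Θ(f(n)) = O(n^4).

Answer: O(n^4) - Case 3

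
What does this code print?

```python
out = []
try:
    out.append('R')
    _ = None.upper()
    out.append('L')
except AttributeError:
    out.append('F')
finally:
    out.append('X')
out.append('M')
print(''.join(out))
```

Execution trace: 'R' (try body) → 'F' (except AttributeError) → 'X' (finally) → 'M' (after the try/except). Output: RFXM

Answer: RFXM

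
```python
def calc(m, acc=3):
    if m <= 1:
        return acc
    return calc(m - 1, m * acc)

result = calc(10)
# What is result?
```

Accumulator trace (n, acc): (10, 3) -> (9, 30) -> (8, 270) -> (7, 2160) -> (6, 15120) -> (5, 90720) -> (4, 453600) -> (3, 1814400) -> (2, 5443200) -> (1, 10886400) -> return 10886400

Answer: 10886400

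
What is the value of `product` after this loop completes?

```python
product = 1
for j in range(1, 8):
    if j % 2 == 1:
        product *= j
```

Product of odd numbers 1 to 7
`product` takes the values: 1 → 3 → 15 → 105

Answer: 105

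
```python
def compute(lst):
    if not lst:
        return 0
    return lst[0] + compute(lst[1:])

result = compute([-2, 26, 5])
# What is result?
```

(-2) + 26 + 5 + 0 = 29

Answer: 29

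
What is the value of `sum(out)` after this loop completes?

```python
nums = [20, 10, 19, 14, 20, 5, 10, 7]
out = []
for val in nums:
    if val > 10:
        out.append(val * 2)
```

Sum of doubled values > 10
`out` takes the values: [] → [40] → [40, 38] → [40, 38, 28] → [40, 38, 28, 40]
So `sum(out)` = 146

Answer: 146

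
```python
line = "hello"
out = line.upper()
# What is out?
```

Trace:
`line = "hello"` → line = 'hello'
`out = line.upper()` → out = 'HELLO'
So out = 'HELLO'

Answer: 'HELLO'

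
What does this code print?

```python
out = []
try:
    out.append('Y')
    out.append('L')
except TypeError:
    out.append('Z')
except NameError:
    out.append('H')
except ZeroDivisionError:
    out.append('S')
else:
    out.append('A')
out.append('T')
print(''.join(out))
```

Execution trace: 'Y' (try body) → 'L' (try body, no exception) → 'A' (else) → 'T' (after the try/except). Output: YLAT

Answer: YLAT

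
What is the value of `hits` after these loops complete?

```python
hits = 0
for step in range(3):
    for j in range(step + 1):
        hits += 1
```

Triangle: 1 + 2 + ... + 3
`hits` takes the values: 0 → 1 → 2 → 3 → 4 → 5 → 6

Answer: 6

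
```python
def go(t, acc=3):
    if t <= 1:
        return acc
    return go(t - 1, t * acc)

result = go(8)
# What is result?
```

Accumulator trace (n, acc): (8, 3) -> (7, 24) -> (6, 168) -> (5, 1008) -> (4, 5040) -> (3, 20160) -> (2, 60480) -> (1, 120960) -> return 120960

Answer: 120960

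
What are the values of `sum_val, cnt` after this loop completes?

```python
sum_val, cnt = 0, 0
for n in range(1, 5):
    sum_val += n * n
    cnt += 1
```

Sum of squares and count
`sum_val, cnt` takes the values: (0, 0) → (1, 0) → (1, 1) → (5, 1) → (5, 2) → (14, 2) → (14, 3) → (30, 3) → (30, 4)

Answer: 30, 4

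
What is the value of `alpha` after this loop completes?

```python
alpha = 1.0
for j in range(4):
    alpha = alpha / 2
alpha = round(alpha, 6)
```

Halving LR 4 times: 1 / 2^4
`alpha` takes the values: 1.0 → 0.5 → 0.25 → 0.125 → 0.0625

Answer: 0.0625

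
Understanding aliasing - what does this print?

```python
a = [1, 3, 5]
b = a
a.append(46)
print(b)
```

Key concept: basic list aliasing.
Step by step:
`a = [1, 3, 5]` → a = [1, 3, 5]
`b = a` → b = [1, 3, 5] (same object as a)
`a.append(46)` → a = [1, 3, 5, 46] (same object as b); b = [1, 3, 5, 46] (same object as a)
`print(b)` → prints [1, 3, 5, 46]

Answer: [1, 3, 5, 46]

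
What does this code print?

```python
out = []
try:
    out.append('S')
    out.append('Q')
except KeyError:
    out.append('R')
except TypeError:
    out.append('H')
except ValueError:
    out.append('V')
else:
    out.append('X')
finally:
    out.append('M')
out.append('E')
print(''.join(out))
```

Execution trace: 'S' (try body) → 'Q' (try body, no exception) → 'X' (else) → 'M' (finally) → 'E' (after the try/except). Output: SQXME

Answer: SQXME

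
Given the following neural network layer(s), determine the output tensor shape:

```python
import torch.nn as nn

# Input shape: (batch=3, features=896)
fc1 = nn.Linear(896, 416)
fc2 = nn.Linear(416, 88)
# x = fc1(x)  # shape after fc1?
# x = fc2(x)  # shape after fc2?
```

Input: (3, 896) -> after fc1: (3, 416) -> Output: (3, 88)

Answer: (3, 88)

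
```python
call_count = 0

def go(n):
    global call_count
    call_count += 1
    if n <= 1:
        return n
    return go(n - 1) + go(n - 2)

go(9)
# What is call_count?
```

Calls(n) = 1 + Calls(n-1) + Calls(n-2); Calls(0)=Calls(1)=1. For n=9 this gives 109.

Answer: 109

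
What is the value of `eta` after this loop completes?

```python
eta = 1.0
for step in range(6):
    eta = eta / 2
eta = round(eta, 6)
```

Halving LR 6 times: 1 / 2^6
`eta` takes the values: 1.0 → 0.5 → 0.25 → 0.125 → 0.0625 → 0.03125 → 0.015625

Answer: 0.015625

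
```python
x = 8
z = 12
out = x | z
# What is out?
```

Trace:
`x = 8` → x = 8
`z = 12` → z = 12
`out = x | z` → out = 12
So out = 12

Answer: 12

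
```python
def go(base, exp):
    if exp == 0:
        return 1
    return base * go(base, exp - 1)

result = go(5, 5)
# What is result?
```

go(5, 5) = 5 * 5 * 5 * 5 * 5 = 3125

Answer: 3125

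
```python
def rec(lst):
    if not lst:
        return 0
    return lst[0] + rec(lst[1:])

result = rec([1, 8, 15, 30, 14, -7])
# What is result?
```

1 + 8 + 15 + 30 + 14 + (-7) + 0 = 61

Answer: 61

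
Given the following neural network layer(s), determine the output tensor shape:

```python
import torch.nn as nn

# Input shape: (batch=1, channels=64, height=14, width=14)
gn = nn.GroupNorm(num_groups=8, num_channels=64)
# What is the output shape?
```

Input: (1, 64, 14, 14) -> Output: (1, 64, 14, 14)

Answer: (1, 64, 14, 14)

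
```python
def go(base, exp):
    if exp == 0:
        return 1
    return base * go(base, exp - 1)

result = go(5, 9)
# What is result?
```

go(5, 9) = 5 * 5 * 5 * 5 * 5 * 5 * 5 * 5 * 5 = 1953125

Answer: 1953125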